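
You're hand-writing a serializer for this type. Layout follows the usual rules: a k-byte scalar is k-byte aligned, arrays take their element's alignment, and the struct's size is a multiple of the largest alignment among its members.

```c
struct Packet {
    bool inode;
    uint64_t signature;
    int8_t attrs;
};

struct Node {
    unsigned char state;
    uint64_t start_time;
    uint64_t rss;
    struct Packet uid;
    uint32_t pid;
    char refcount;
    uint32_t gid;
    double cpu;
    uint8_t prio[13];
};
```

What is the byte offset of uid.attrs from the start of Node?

Packet: 0..1  inode  (1B, 1-aligned); 1..8  -- padding (7B); 8..16  signature  (8B, 8-aligned); 16..17  attrs  (1B, 1-aligned); 17..24  -- tail padding (7B); sizeof = 24, alignof = 8
0..1  state  (1B, 1-aligned)
1..8  -- padding (7B)
8..16  start_time  (8B, 8-aligned)
16..24  rss  (8B, 8-aligned)
24..48  uid  (24B, 8-aligned)
within Packet: attrs at 16
24 + 16 = 40

40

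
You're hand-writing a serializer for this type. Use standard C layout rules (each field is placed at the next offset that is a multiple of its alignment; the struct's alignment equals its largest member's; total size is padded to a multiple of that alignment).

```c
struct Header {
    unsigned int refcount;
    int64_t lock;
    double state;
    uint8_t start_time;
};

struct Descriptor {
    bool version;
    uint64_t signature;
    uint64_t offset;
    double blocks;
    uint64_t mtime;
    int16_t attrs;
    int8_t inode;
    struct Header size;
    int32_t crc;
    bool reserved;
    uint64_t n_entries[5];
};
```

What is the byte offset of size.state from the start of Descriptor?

64

Header: 0..4  refcount  (4B, 4-aligned); 4..8  -- padding (4B); 8..16  lock  (8B, 8-aligned); 16..24  state  (8B, 8-aligned); 24..25  start_time  (1B, 1-aligned); 25..32  -- tail padding (7B); sizeof = 32, alignof = 8
0..1  version  (1B, 1-aligned)
1..8  -- padding (7B)
8..16  signature  (8B, 8-aligned)
16..24  offset  (8B, 8-aligned)
24..32  blocks  (8B, 8-aligned)
32..40  mtime  (8B, 8-aligned)
40..42  attrs  (2B, 2-aligned)
42..43  inode  (1B, 1-aligned)
43..48  -- padding (5B)
48..80  size  (32B, 8-aligned)
within Header: state at 16
48 + 16 = 64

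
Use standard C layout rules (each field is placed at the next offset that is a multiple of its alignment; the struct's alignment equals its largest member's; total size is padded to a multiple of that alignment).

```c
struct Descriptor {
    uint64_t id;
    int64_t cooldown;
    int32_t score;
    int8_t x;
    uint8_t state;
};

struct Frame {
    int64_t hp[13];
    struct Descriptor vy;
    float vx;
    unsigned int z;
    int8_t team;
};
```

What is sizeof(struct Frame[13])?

Descriptor: 0..8  id  (8B, 8-aligned); 8..16  cooldown  (8B, 8-aligned); 16..20  score  (4B, 4-aligned); 20..21  x  (1B, 1-aligned); 21..22  state  (1B, 1-aligned); 22..24  -- tail padding (2B); sizeof = 24, alignof = 8
0..104  hp  (104B, 8-aligned)
104..128  vy  (24B, 8-aligned)
128..132  vx  (4B, 4-aligned)
132..136  z  (4B, 4-aligned)
136..137  team  (1B, 1-aligned)
137..144  -- tail padding (7B)
sizeof = 144, alignof = 8
array of 13: 13 × 144 = 1872

1872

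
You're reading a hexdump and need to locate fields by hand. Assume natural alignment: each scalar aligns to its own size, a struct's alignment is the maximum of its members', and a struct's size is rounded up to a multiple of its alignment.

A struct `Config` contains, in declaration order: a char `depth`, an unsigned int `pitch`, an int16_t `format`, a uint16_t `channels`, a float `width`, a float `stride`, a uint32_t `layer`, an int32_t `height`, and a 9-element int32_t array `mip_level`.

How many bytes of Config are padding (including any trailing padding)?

3

@0: depth [1B, align 1] → 1
+3 pad (align 4)
@4: pitch [4B, align 4] → 8
@8: format [2B, align 2] → 10
@10: channels [2B, align 2] → 12
@12: width [4B, align 4] → 16
@16: stride [4B, align 4] → 20
@20: layer [4B, align 4] → 24
@24: height [4B, align 4] → 28
@28: mip_level [36B, align 4] → 64
size 64, align 4
data bytes 61, size 64 → padding 3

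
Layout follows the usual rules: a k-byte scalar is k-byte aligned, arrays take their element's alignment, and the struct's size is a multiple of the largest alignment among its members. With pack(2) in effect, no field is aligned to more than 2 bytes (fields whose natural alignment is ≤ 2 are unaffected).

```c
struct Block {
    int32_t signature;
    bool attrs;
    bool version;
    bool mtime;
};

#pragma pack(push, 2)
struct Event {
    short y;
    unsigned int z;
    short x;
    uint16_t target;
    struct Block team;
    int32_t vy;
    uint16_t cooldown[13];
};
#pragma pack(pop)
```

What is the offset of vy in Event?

Block: signature at 0 (size 4, align 4) → ends 4; attrs at 4 (size 1, align 1) → ends 5; version at 5 (size 1, align 1) → ends 6; mtime at 6 (size 1, align 1) → ends 7; tail pad 1 to reach multiple of 4; total 8 bytes, alignment 4
y at 0 (size 2, align 2) → ends 2
z at 2 (size 4, align 2) → ends 6
x at 6 (size 2, align 2) → ends 8
target at 8 (size 2, align 2) → ends 10
team at 10 (size 8, align 2) → ends 18
vy at 18 (size 4, align 2) → ends 22

18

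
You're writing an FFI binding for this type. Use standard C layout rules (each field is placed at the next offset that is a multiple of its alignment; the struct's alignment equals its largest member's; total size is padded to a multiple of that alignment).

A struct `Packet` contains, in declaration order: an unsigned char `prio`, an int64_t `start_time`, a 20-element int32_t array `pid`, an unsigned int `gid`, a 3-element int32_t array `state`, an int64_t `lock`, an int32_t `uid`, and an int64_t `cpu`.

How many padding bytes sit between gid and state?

@0: prio [1B, align 1] → 1
+7 pad (align 8)
@8: start_time [8B, align 8] → 16
@16: pid [80B, align 4] → 96
@96: gid [4B, align 4] → 100
@100: state [12B, align 4] → 112

0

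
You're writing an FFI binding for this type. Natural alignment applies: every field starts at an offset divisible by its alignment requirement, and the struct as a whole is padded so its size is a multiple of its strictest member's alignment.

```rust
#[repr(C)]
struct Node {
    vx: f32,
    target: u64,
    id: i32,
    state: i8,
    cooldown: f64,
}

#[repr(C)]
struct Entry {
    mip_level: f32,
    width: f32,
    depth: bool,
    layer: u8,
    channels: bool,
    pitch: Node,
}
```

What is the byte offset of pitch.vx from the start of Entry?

Node: @0: vx [4B, align 4] → 4; +4 pad (align 8); @8: target [8B, align 8] → 16; @16: id [4B, align 4] → 20; @20: state [1B, align 1] → 21; +3 pad (align 8); @24: cooldown [8B, align 8] → 32; size 32, align 8
@0: mip_level [4B, align 4] → 4
@4: width [4B, align 4] → 8
@8: depth [1B, align 1] → 9
@9: layer [1B, align 1] → 10
@10: channels [1B, align 1] → 11
+5 pad (align 8)
@16: pitch [32B, align 8] → 48
within Node: vx at 0
16 + 0 = 16

16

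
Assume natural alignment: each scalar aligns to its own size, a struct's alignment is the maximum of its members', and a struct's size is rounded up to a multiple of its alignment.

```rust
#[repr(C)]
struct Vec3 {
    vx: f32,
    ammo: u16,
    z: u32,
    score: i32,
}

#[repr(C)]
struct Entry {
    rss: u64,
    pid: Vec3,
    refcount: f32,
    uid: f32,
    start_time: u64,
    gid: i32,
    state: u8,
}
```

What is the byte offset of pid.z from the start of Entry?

16

Vec3: 0..4  vx  (4B, 4-aligned); 4..6  ammo  (2B, 2-aligned); 6..8  -- padding (2B); 8..12  z  (4B, 4-aligned); 12..16  score  (4B, 4-aligned); sizeof = 16, alignof = 4
0..8  rss  (8B, 8-aligned)
8..24  pid  (16B, 4-aligned)
within Vec3: z at 8
8 + 8 = 16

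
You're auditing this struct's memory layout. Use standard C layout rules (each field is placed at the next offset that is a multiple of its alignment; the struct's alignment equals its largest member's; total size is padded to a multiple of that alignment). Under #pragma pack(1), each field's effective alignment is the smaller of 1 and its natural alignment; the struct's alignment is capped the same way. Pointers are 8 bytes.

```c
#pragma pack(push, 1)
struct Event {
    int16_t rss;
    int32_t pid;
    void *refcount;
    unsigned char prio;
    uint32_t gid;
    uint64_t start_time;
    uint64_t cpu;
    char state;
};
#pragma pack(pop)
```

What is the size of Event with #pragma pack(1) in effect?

36

@0: rss [2B, align 1] → 2
@2: pid [4B, align 1] → 6
@6: refcount [8B, align 1] → 14
@14: prio [1B, align 1] → 15
@15: gid [4B, align 1] → 19
@19: start_time [8B, align 1] → 27
@27: cpu [8B, align 1] → 35
@35: state [1B, align 1] → 36
size 36, align 1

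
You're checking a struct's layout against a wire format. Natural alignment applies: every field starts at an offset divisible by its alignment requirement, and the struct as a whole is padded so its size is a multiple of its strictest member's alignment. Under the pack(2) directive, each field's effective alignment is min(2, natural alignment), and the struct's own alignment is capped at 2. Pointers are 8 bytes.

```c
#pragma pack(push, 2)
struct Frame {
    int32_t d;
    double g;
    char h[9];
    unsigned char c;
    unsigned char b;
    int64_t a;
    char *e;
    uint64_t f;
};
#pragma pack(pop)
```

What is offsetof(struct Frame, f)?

40

d at 0 (size 4, align 2) → ends 4
g at 4 (size 8, align 2) → ends 12
h at 12 (size 9, align 1) → ends 21
c at 21 (size 1, align 1) → ends 22
b at 22 (size 1, align 1) → ends 23
pad 1 to align 2 for a
a at 24 (size 8, align 2) → ends 32
e at 32 (size 8, align 2) → ends 40
f at 40 (size 8, align 2) → ends 48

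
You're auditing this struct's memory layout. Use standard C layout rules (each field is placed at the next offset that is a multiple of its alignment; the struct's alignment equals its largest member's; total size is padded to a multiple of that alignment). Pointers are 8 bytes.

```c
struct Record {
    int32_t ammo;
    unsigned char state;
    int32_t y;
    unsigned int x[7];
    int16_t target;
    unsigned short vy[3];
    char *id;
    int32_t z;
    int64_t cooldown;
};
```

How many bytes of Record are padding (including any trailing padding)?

@0: ammo [4B, align 4] → 4
@4: state [1B, align 1] → 5
+3 pad (align 4)
@8: y [4B, align 4] → 12
@12: x [28B, align 4] → 40
@40: target [2B, align 2] → 42
@42: vy [6B, align 2] → 48
@48: id [8B, align 8] → 56
@56: z [4B, align 4] → 60
+4 pad (align 8)
@64: cooldown [8B, align 8] → 72
size 72, align 8
data bytes 65, size 72 → padding 7

7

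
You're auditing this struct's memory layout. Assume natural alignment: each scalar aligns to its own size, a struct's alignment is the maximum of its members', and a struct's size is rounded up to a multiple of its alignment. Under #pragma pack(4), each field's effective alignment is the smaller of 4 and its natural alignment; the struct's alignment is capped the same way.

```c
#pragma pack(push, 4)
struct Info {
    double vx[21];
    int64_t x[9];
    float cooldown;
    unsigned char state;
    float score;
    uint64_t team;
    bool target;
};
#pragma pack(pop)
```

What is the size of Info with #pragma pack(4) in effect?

264

0..168  vx  (168B, 4-aligned)
168..240  x  (72B, 4-aligned)
240..244  cooldown  (4B, 4-aligned)
244..245  state  (1B, 1-aligned)
245..248  -- padding (3B)
248..252  score  (4B, 4-aligned)
252..260  team  (8B, 4-aligned)
260..261  target  (1B, 1-aligned)
261..264  -- tail padding (3B)
sizeof = 264, alignof = 4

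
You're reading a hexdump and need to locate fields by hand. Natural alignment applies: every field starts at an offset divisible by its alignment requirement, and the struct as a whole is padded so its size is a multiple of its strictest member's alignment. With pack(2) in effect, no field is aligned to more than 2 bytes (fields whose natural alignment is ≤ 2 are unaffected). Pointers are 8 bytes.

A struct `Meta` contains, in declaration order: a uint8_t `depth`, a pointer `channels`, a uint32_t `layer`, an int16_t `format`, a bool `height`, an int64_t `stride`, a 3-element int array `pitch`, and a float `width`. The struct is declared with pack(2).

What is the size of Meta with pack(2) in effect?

42

depth at 0 (size 1, align 1) → ends 1
pad 1 to align 2 for channels
channels at 2 (size 8, align 2) → ends 10
layer at 10 (size 4, align 2) → ends 14
format at 14 (size 2, align 2) → ends 16
height at 16 (size 1, align 1) → ends 17
pad 1 to align 2 for stride
stride at 18 (size 8, align 2) → ends 26
pitch at 26 (size 12, align 2) → ends 38
width at 38 (size 4, align 2) → ends 42
total 42 bytes, alignment 2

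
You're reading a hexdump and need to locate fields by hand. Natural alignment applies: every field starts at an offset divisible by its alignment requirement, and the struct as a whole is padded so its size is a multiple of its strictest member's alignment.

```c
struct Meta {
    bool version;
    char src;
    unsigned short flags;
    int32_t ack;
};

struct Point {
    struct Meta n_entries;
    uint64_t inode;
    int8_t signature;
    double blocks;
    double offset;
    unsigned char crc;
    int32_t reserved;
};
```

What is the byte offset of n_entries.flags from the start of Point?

Meta: 0..1  version  (1B, 1-aligned); 1..2  src  (1B, 1-aligned); 2..4  flags  (2B, 2-aligned); 4..8  ack  (4B, 4-aligned); sizeof = 8, alignof = 4
0..8  n_entries  (8B, 4-aligned)
within Meta: flags at 2
0 + 2 = 2

2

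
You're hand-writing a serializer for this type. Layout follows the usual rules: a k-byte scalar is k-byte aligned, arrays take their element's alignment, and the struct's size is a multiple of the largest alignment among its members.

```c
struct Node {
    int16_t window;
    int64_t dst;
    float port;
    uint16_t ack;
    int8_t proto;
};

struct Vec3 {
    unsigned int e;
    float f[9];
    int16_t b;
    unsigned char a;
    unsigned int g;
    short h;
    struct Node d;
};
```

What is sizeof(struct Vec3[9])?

Node: @0: window [2B, align 2] → 2; +6 pad (align 8); @8: dst [8B, align 8] → 16; @16: port [4B, align 4] → 20; @20: ack [2B, align 2] → 22; @22: proto [1B, align 1] → 23; +1 tail pad (align 8); size 24, align 8
@0: e [4B, align 4] → 4
@4: f [36B, align 4] → 40
@40: b [2B, align 2] → 42
@42: a [1B, align 1] → 43
+1 pad (align 4)
@44: g [4B, align 4] → 48
@48: h [2B, align 2] → 50
+6 pad (align 8)
@56: d [24B, align 8] → 80
size 80, align 8
array of 9: 9 × 80 = 720

720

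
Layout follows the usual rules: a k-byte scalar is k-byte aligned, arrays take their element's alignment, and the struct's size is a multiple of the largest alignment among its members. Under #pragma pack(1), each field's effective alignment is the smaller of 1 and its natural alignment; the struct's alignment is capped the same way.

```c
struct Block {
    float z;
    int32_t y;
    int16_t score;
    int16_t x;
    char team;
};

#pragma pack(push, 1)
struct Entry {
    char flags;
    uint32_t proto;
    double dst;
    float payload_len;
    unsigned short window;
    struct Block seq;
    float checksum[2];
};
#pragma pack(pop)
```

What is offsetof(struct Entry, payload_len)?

13

Block: 0..4  z  (4B, 4-aligned); 4..8  y  (4B, 4-aligned); 8..10  score  (2B, 2-aligned); 10..12  x  (2B, 2-aligned); 12..13  team  (1B, 1-aligned); 13..16  -- tail padding (3B); sizeof = 16, alignof = 4
0..1  flags  (1B, 1-aligned)
1..5  proto  (4B, 1-aligned)
5..13  dst  (8B, 1-aligned)
13..17  payload_len  (4B, 1-aligned)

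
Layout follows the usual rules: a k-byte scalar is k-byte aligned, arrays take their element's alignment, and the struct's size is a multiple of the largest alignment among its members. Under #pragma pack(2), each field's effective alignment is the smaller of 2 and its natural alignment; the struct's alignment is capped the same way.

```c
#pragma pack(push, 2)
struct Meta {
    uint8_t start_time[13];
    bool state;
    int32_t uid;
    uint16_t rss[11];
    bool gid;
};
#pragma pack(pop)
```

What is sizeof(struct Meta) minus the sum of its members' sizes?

start_time at 0 (size 13, align 1) → ends 13
state at 13 (size 1, align 1) → ends 14
uid at 14 (size 4, align 2) → ends 18
rss at 18 (size 22, align 2) → ends 40
gid at 40 (size 1, align 1) → ends 41
tail pad 1 to reach multiple of 2
total 42 bytes, alignment 2
data bytes 41, size 42 → padding 1

1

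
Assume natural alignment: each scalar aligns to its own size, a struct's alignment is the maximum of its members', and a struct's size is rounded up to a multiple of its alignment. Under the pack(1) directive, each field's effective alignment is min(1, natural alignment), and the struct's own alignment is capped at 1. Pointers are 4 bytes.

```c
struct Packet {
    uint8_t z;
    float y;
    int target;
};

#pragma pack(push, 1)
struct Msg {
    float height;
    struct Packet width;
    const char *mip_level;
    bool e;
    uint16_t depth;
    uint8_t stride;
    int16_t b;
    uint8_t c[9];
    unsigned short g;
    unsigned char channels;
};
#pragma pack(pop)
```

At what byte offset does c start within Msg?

Packet: @0: z [1B, align 1] → 1; +3 pad (align 4); @4: y [4B, align 4] → 8; @8: target [4B, align 4] → 12; size 12, align 4
@0: height [4B, align 1] → 4
@4: width [12B, align 1] → 16
@16: mip_level [4B, align 1] → 20
@20: e [1B, align 1] → 21
@21: depth [2B, align 1] → 23
@23: stride [1B, align 1] → 24
@24: b [2B, align 1] → 26
@26: c [9B, align 1] → 35

26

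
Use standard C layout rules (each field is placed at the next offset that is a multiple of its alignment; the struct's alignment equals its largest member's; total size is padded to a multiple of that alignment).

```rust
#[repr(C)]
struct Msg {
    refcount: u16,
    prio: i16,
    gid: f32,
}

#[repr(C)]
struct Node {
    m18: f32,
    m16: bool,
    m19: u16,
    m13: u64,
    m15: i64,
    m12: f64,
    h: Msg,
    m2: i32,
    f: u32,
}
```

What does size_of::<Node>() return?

Msg: @0: refcount [2B, align 2] → 2; @2: prio [2B, align 2] → 4; @4: gid [4B, align 4] → 8; size 8, align 4
@0: m18 [4B, align 4] → 4
@4: m16 [1B, align 1] → 5
+1 pad (align 2)
@6: m19 [2B, align 2] → 8
@8: m13 [8B, align 8] → 16
@16: m15 [8B, align 8] → 24
@24: m12 [8B, align 8] → 32
@32: h [8B, align 4] → 40
@40: m2 [4B, align 4] → 44
@44: f [4B, align 4] → 48
size 48, align 8

48 bytes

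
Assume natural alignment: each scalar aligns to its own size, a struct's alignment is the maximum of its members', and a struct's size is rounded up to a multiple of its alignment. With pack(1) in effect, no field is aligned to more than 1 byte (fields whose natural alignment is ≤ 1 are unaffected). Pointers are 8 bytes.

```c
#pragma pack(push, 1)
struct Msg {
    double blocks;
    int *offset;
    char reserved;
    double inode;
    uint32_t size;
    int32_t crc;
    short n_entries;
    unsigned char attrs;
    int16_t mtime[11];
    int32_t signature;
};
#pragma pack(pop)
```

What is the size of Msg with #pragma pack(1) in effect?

62

blocks at 0 (size 8, align 1) → ends 8
offset at 8 (size 8, align 1) → ends 16
reserved at 16 (size 1, align 1) → ends 17
inode at 17 (size 8, align 1) → ends 25
size at 25 (size 4, align 1) → ends 29
crc at 29 (size 4, align 1) → ends 33
n_entries at 33 (size 2, align 1) → ends 35
attrs at 35 (size 1, align 1) → ends 36
mtime at 36 (size 22, align 1) → ends 58
signature at 58 (size 4, align 1) → ends 62
total 62 bytes, alignment 1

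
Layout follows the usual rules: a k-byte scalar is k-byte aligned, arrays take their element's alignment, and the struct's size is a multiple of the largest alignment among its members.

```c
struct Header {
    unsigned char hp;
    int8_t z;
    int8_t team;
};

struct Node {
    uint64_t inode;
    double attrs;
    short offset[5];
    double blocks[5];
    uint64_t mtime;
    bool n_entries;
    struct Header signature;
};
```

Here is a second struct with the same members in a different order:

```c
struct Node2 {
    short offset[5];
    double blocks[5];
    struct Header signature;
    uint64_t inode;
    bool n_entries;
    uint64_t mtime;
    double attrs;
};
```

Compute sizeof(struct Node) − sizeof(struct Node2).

-8

Header: @0: hp [1B, align 1] → 1; @1: z [1B, align 1] → 2; @2: team [1B, align 1] → 3; size 3, align 1
@0: inode [8B, align 8] → 8
@8: attrs [8B, align 8] → 16
@16: offset [10B, align 2] → 26
+6 pad (align 8)
@32: blocks [40B, align 8] → 72
@72: mtime [8B, align 8] → 80
@80: n_entries [1B, align 1] → 81
@81: signature [3B, align 1] → 84
+4 tail pad (align 8)
size 88, align 8
— Node2 —
@0: offset [10B, align 2] → 10
+6 pad (align 8)
@16: blocks [40B, align 8] → 56
@56: signature [3B, align 1] → 59
+5 pad (align 8)
@64: inode [8B, align 8] → 72
@72: n_entries [1B, align 1] → 73
+7 pad (align 8)
@80: mtime [8B, align 8] → 88
@88: attrs [8B, align 8] → 96
size 96, align 8
88 − 96 = -8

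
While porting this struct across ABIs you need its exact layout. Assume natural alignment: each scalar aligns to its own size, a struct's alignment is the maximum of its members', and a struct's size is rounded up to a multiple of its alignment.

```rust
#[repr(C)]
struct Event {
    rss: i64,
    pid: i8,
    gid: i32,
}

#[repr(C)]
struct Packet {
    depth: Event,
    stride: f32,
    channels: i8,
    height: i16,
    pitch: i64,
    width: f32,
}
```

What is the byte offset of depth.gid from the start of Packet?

12

Event: rss at 0 (size 8, align 8) → ends 8; pid at 8 (size 1, align 1) → ends 9; pad 3 to align 4 for gid; gid at 12 (size 4, align 4) → ends 16; total 16 bytes, alignment 8
depth at 0 (size 16, align 8) → ends 16
within Event: gid at 12
0 + 12 = 12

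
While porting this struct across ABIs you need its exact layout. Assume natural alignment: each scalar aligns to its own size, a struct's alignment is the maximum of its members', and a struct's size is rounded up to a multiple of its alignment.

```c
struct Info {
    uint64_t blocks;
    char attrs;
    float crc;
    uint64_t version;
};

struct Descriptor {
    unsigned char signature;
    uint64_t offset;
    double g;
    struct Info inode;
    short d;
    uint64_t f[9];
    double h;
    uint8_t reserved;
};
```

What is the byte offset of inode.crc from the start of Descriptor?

36

Info: blocks at 0 (size 8, align 8) → ends 8; attrs at 8 (size 1, align 1) → ends 9; pad 3 to align 4 for crc; crc at 12 (size 4, align 4) → ends 16; version at 16 (size 8, align 8) → ends 24; total 24 bytes, alignment 8
signature at 0 (size 1, align 1) → ends 1
pad 7 to align 8 for offset
offset at 8 (size 8, align 8) → ends 16
g at 16 (size 8, align 8) → ends 24
inode at 24 (size 24, align 8) → ends 48
within Info: crc at 12
24 + 12 = 36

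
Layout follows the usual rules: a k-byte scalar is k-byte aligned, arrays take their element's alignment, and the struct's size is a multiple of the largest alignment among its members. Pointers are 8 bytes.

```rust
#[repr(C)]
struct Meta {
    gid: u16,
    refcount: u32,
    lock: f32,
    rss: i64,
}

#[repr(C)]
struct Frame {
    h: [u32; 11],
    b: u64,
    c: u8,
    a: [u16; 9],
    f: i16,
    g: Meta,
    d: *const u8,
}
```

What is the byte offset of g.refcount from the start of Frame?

Meta: @0: gid [2B, align 2] → 2; +2 pad (align 4); @4: refcount [4B, align 4] → 8; @8: lock [4B, align 4] → 12; +4 pad (align 8); @16: rss [8B, align 8] → 24; size 24, align 8
@0: h [44B, align 4] → 44
+4 pad (align 8)
@48: b [8B, align 8] → 56
@56: c [1B, align 1] → 57
+1 pad (align 2)
@58: a [18B, align 2] → 76
@76: f [2B, align 2] → 78
+2 pad (align 8)
@80: g [24B, align 8] → 104
within Meta: refcount at 4
80 + 4 = 84

84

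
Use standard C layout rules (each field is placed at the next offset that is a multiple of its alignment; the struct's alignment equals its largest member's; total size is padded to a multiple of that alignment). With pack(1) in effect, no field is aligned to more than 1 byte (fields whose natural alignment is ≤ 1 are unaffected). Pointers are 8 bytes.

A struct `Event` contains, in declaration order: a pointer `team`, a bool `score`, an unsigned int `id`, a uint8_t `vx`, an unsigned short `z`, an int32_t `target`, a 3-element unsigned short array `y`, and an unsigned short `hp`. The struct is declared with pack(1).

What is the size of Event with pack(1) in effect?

0..8  team  (8B, 1-aligned)
8..9  score  (1B, 1-aligned)
9..13  id  (4B, 1-aligned)
13..14  vx  (1B, 1-aligned)
14..16  z  (2B, 1-aligned)
16..20  target  (4B, 1-aligned)
20..26  y  (6B, 1-aligned)
26..28  hp  (2B, 1-aligned)
sizeof = 28, alignof = 1

28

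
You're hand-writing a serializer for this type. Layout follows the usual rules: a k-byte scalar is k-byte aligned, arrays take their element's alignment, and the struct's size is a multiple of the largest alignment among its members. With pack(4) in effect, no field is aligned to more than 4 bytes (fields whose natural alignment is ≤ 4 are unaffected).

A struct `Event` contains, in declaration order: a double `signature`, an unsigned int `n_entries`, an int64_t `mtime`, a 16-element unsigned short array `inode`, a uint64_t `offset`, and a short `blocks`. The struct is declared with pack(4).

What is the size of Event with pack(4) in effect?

signature at 0 (size 8, align 4) → ends 8
n_entries at 8 (size 4, align 4) → ends 12
mtime at 12 (size 8, align 4) → ends 20
inode at 20 (size 32, align 2) → ends 52
offset at 52 (size 8, align 4) → ends 60
blocks at 60 (size 2, align 2) → ends 62
tail pad 2 to reach multiple of 4
total 64 bytes, alignment 4

64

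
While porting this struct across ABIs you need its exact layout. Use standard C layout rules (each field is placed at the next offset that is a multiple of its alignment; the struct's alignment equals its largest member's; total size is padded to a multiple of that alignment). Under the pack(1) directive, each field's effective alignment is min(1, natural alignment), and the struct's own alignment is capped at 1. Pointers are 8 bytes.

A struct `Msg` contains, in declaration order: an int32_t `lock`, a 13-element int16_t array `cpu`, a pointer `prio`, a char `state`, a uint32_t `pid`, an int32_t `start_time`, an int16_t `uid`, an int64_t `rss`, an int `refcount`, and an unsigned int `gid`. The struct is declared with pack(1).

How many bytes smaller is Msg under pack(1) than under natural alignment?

natural layout:
  lock at 0 (size 4, align 4) → ends 4
  cpu at 4 (size 26, align 2) → ends 30
  pad 2 to align 8 for prio
  prio at 32 (size 8, align 8) → ends 40
  state at 40 (size 1, align 1) → ends 41
  pad 3 to align 4 for pid
  pid at 44 (size 4, align 4) → ends 48
  start_time at 48 (size 4, align 4) → ends 52
  uid at 52 (size 2, align 2) → ends 54
  pad 2 to align 8 for rss
  rss at 56 (size 8, align 8) → ends 64
  refcount at 64 (size 4, align 4) → ends 68
  gid at 68 (size 4, align 4) → ends 72
  total 72 bytes, alignment 8
packed(1) layout:
  lock at 0 (size 4, align 1) → ends 4
  cpu at 4 (size 26, align 1) → ends 30
  prio at 30 (size 8, align 1) → ends 38
  state at 38 (size 1, align 1) → ends 39
  pid at 39 (size 4, align 1) → ends 43
  start_time at 43 (size 4, align 1) → ends 47
  uid at 47 (size 2, align 1) → ends 49
  rss at 49 (size 8, align 1) → ends 57
  refcount at 57 (size 4, align 1) → ends 61
  gid at 61 (size 4, align 1) → ends 65
  total 65 bytes, alignment 1
72 − 65 = 7

7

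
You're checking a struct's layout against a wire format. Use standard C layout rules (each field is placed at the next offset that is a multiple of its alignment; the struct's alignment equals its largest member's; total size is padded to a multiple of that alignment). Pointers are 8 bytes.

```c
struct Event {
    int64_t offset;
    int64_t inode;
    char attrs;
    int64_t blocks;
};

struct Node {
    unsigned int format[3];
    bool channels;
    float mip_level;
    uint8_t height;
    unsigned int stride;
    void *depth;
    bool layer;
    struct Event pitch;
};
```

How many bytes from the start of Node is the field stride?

24

Event: 0..8  offset  (8B, 8-aligned); 8..16  inode  (8B, 8-aligned); 16..17  attrs  (1B, 1-aligned); 17..24  -- padding (7B); 24..32  blocks  (8B, 8-aligned); sizeof = 32, alignof = 8
0..12  format  (12B, 4-aligned)
12..13  channels  (1B, 1-aligned)
13..16  -- padding (3B)
16..20  mip_level  (4B, 4-aligned)
20..21  height  (1B, 1-aligned)
21..24  -- padding (3B)
24..28  stride  (4B, 4-aligned)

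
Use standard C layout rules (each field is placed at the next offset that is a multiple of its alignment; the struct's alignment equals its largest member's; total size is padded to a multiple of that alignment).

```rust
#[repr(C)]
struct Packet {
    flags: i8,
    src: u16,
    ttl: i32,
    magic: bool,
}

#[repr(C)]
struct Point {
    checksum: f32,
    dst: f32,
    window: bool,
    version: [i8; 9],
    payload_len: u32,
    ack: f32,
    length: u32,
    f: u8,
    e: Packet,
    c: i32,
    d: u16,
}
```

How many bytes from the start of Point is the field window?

Packet: flags at 0 (size 1, align 1) → ends 1; pad 1 to align 2 for src; src at 2 (size 2, align 2) → ends 4; ttl at 4 (size 4, align 4) → ends 8; magic at 8 (size 1, align 1) → ends 9; tail pad 3 to reach multiple of 4; total 12 bytes, alignment 4
checksum at 0 (size 4, align 4) → ends 4
dst at 4 (size 4, align 4) → ends 8
window at 8 (size 1, align 1) → ends 9

8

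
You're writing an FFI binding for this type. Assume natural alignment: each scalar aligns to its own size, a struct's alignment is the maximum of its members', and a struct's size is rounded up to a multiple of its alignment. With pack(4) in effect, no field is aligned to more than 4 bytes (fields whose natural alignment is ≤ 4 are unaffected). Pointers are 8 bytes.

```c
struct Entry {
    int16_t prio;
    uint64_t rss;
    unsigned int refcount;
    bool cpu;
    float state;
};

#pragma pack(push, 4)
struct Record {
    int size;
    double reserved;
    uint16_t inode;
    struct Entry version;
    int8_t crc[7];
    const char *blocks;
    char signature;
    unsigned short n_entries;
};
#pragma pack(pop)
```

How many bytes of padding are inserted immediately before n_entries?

Entry: prio at 0 (size 2, align 2) → ends 2; pad 6 to align 8 for rss; rss at 8 (size 8, align 8) → ends 16; refcount at 16 (size 4, align 4) → ends 20; cpu at 20 (size 1, align 1) → ends 21; pad 3 to align 4 for state; state at 24 (size 4, align 4) → ends 28; tail pad 4 to reach multiple of 8; total 32 bytes, alignment 8
size at 0 (size 4, align 4) → ends 4
reserved at 4 (size 8, align 4) → ends 12
inode at 12 (size 2, align 2) → ends 14
pad 2 to align 4 for version
version at 16 (size 32, align 4) → ends 48
crc at 48 (size 7, align 1) → ends 55
pad 1 to align 4 for blocks
blocks at 56 (size 8, align 4) → ends 64
signature at 64 (size 1, align 1) → ends 65
pad 1 to align 2 for n_entries
n_entries at 66 (size 2, align 2) → ends 68

1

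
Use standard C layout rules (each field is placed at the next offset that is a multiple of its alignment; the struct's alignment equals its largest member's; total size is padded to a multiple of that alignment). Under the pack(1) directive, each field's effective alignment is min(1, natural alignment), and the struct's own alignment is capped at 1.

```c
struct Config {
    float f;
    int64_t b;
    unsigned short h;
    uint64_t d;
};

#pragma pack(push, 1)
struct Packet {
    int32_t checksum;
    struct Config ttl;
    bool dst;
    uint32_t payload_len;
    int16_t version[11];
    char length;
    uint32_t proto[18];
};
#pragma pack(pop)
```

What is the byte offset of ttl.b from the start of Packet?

12

Config: @0: f [4B, align 4] → 4; +4 pad (align 8); @8: b [8B, align 8] → 16; @16: h [2B, align 2] → 18; +6 pad (align 8); @24: d [8B, align 8] → 32; size 32, align 8
@0: checksum [4B, align 1] → 4
@4: ttl [32B, align 1] → 36
within Config: b at 8
4 + 8 = 12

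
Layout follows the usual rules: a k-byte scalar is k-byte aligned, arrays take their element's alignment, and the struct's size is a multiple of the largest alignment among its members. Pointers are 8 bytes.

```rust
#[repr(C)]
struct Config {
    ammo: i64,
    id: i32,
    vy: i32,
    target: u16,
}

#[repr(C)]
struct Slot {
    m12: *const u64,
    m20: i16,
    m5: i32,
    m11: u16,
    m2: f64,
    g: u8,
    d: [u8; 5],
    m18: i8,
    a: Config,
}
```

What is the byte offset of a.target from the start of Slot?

Config: 0..8  ammo  (8B, 8-aligned); 8..12  id  (4B, 4-aligned); 12..16  vy  (4B, 4-aligned); 16..18  target  (2B, 2-aligned); 18..24  -- tail padding (6B); sizeof = 24, alignof = 8
0..8  m12  (8B, 8-aligned)
8..10  m20  (2B, 2-aligned)
10..12  -- padding (2B)
12..16  m5  (4B, 4-aligned)
16..18  m11  (2B, 2-aligned)
18..24  -- padding (6B)
24..32  m2  (8B, 8-aligned)
32..33  g  (1B, 1-aligned)
33..38  d  (5B, 1-aligned)
38..39  m18  (1B, 1-aligned)
39..40  -- padding (1B)
40..64  a  (24B, 8-aligned)
within Config: target at 16
40 + 16 = 56

56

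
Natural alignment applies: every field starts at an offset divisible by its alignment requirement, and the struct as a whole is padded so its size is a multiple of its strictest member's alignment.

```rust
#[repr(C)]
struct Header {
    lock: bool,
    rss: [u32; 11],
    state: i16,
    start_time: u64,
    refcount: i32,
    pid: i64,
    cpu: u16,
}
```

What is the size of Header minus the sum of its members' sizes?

lock at 0 (size 1, align 1) → ends 1
pad 3 to align 4 for rss
rss at 4 (size 44, align 4) → ends 48
state at 48 (size 2, align 2) → ends 50
pad 6 to align 8 for start_time
start_time at 56 (size 8, align 8) → ends 64
refcount at 64 (size 4, align 4) → ends 68
pad 4 to align 8 for pid
pid at 72 (size 8, align 8) → ends 80
cpu at 80 (size 2, align 2) → ends 82
tail pad 6 to reach multiple of 8
total 88 bytes, alignment 8
data bytes 69, size 88 → padding 19

19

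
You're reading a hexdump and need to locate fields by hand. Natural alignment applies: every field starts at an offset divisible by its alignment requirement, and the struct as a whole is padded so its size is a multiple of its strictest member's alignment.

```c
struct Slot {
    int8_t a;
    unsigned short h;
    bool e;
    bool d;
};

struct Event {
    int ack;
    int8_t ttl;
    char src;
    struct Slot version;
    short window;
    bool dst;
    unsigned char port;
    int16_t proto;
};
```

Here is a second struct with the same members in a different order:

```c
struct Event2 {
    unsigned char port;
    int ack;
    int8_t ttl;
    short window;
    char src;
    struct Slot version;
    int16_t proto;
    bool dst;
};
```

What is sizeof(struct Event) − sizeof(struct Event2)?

-4

Slot: 0..1  a  (1B, 1-aligned); 1..2  -- padding (1B); 2..4  h  (2B, 2-aligned); 4..5  e  (1B, 1-aligned); 5..6  d  (1B, 1-aligned); sizeof = 6, alignof = 2
0..4  ack  (4B, 4-aligned)
4..5  ttl  (1B, 1-aligned)
5..6  src  (1B, 1-aligned)
6..12  version  (6B, 2-aligned)
12..14  window  (2B, 2-aligned)
14..15  dst  (1B, 1-aligned)
15..16  port  (1B, 1-aligned)
16..18  proto  (2B, 2-aligned)
18..20  -- tail padding (2B)
sizeof = 20, alignof = 4
— Event2 —
0..1  port  (1B, 1-aligned)
1..4  -- padding (3B)
4..8  ack  (4B, 4-aligned)
8..9  ttl  (1B, 1-aligned)
9..10  -- padding (1B)
10..12  window  (2B, 2-aligned)
12..13  src  (1B, 1-aligned)
13..14  -- padding (1B)
14..20  version  (6B, 2-aligned)
20..22  proto  (2B, 2-aligned)
22..23  dst  (1B, 1-aligned)
23..24  -- tail padding (1B)
sizeof = 24, alignof = 4
20 − 24 = -4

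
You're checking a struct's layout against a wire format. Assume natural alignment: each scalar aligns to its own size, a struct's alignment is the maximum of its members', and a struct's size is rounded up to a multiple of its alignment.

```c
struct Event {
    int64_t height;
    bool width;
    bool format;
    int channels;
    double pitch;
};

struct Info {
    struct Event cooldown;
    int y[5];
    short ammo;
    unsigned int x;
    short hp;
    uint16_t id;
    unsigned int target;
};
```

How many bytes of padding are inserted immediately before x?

Event: @0: height [8B, align 8] → 8; @8: width [1B, align 1] → 9; @9: format [1B, align 1] → 10; +2 pad (align 4); @12: channels [4B, align 4] → 16; @16: pitch [8B, align 8] → 24; size 24, align 8
@0: cooldown [24B, align 8] → 24
@24: y [20B, align 4] → 44
@44: ammo [2B, align 2] → 46
+2 pad (align 4)
@48: x [4B, align 4] → 52

2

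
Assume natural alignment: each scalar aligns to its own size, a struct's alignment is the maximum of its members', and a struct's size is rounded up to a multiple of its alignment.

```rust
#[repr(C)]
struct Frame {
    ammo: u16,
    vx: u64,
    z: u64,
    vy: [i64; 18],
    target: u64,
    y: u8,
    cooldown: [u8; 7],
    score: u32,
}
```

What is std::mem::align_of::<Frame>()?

member alignments: ammo=2, vx=8, z=8, vy=8, target=8, y=1, cooldown=1, score=4
max = 8

8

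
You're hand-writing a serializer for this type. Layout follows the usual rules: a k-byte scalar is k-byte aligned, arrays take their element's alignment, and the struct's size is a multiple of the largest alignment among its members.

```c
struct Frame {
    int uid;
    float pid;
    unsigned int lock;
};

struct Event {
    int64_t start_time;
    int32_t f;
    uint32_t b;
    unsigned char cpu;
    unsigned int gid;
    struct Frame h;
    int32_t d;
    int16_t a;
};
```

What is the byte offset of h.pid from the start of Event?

Frame: uid at 0 (size 4, align 4) → ends 4; pid at 4 (size 4, align 4) → ends 8; lock at 8 (size 4, align 4) → ends 12; total 12 bytes, alignment 4
start_time at 0 (size 8, align 8) → ends 8
f at 8 (size 4, align 4) → ends 12
b at 12 (size 4, align 4) → ends 16
cpu at 16 (size 1, align 1) → ends 17
pad 3 to align 4 for gid
gid at 20 (size 4, align 4) → ends 24
h at 24 (size 12, align 4) → ends 36
within Frame: pid at 4
24 + 4 = 28

28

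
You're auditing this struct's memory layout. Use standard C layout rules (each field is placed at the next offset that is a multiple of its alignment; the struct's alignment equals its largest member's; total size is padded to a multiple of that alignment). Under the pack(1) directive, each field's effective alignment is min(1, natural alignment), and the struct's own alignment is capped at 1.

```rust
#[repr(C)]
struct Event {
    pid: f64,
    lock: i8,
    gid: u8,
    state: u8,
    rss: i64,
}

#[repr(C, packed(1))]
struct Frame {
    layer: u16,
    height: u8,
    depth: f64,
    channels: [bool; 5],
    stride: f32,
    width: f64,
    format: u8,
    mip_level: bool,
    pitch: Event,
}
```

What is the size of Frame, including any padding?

Event: 0..8  pid  (8B, 8-aligned); 8..9  lock  (1B, 1-aligned); 9..10  gid  (1B, 1-aligned); 10..11  state  (1B, 1-aligned); 11..16  -- padding (5B); 16..24  rss  (8B, 8-aligned); sizeof = 24, alignof = 8
0..2  layer  (2B, 1-aligned)
2..3  height  (1B, 1-aligned)
3..11  depth  (8B, 1-aligned)
11..16  channels  (5B, 1-aligned)
16..20  stride  (4B, 1-aligned)
20..28  width  (8B, 1-aligned)
28..29  format  (1B, 1-aligned)
29..30  mip_level  (1B, 1-aligned)
30..54  pitch  (24B, 1-aligned)
sizeof = 54, alignof = 1

54 bytes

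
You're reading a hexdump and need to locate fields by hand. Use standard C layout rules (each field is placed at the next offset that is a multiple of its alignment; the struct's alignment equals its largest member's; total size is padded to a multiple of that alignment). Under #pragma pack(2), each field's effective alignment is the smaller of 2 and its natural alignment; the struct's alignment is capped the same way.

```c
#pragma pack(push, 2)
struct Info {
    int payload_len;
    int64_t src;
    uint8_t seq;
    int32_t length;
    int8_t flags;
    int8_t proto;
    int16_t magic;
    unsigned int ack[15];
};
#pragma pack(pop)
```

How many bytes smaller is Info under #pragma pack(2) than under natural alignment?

6

natural layout:
  @0: payload_len [4B, align 4] → 4
  +4 pad (align 8)
  @8: src [8B, align 8] → 16
  @16: seq [1B, align 1] → 17
  +3 pad (align 4)
  @20: length [4B, align 4] → 24
  @24: flags [1B, align 1] → 25
  @25: proto [1B, align 1] → 26
  @26: magic [2B, align 2] → 28
  @28: ack [60B, align 4] → 88
  size 88, align 8
packed(2) layout:
  @0: payload_len [4B, align 2] → 4
  @4: src [8B, align 2] → 12
  @12: seq [1B, align 1] → 13
  +1 pad (align 2)
  @14: length [4B, align 2] → 18
  @18: flags [1B, align 1] → 19
  @19: proto [1B, align 1] → 20
  @20: magic [2B, align 2] → 22
  @22: ack [60B, align 2] → 82
  size 82, align 2
88 − 82 = 6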